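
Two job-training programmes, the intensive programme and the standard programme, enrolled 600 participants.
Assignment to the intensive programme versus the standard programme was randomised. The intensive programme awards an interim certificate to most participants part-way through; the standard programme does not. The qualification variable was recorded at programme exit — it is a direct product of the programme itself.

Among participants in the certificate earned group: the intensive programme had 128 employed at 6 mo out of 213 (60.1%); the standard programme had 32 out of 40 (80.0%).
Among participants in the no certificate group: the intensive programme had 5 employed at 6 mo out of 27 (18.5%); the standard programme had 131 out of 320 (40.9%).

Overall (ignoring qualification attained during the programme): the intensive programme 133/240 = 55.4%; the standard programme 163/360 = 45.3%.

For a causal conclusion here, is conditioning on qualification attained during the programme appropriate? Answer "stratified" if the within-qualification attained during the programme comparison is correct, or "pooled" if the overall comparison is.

the standard programme is higher inside every qualification attained during the programme stratum but the intensive programme is higher in aggregate. Whether to stratify depends on how qualification attained during the programme relates to the programme.
The distribution of qualification attained during the programme is itself part of what the programme does — it is an intermediate outcome. Holding it fixed would remove that part of the effect; the total effect is the pooled difference.
Pooled: the intensive programme 55.4% vs the standard programme 45.3%; the intensive programme is higher overall.

pooled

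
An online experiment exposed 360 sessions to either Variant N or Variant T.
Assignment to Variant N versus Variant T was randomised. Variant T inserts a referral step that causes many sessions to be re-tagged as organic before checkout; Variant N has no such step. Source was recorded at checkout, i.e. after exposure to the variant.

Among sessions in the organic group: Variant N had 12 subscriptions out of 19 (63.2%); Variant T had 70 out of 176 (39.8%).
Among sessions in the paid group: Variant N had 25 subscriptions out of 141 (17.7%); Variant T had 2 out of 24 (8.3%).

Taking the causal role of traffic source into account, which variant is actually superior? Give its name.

Variant T

The traffic source-specific comparison favours Variant N throughout, but the pooled figures favour Variant T. The question is whether to condition on traffic source.
Traffic source is downstream of the variant. One should not condition on a consequence of treatment, so the overall rates are the right comparison.
Pooled: Variant N 23.1% vs Variant T 36.0%; Variant T is higher overall.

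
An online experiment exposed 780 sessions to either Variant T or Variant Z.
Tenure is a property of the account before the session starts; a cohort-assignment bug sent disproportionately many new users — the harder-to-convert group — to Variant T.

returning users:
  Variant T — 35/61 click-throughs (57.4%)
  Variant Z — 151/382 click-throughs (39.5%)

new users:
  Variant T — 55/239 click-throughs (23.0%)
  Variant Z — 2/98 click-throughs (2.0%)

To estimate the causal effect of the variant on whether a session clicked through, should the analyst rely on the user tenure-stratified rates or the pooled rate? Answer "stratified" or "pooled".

stratified

The user tenure-specific comparison favours Variant T throughout, but the pooled figures favour Variant Z. The question is whether to condition on user tenure.
User tenure differs across variants for reasons unrelated to any effect of the variant itself, and it separately predicts the outcome — a classic confounder. We must compare within user tenure levels.
Within each level — returning users: 57.4% vs 39.5%; new users: 23.0% vs 2.0% — Variant T is higher every time.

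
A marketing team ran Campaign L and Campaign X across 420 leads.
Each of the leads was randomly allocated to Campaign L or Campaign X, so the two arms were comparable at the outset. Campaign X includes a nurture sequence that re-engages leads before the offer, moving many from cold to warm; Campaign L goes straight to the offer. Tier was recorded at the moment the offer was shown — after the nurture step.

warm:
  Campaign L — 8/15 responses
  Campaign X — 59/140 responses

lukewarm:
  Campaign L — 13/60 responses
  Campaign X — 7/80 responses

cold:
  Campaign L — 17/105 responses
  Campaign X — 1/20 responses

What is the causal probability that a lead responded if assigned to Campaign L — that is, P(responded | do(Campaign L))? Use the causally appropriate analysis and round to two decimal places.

0.21

The engagement tier-specific comparison favours Campaign L throughout, but the pooled figures favour Campaign X. The question is whether to condition on engagement tier.
Engagement tier lies on the pathway campaign → engagement tier → outcome, so adjusting for it blocks the indirect effect. For the total causal effect of campaign, use the unadjusted pooled rates.
So P(outcome | do(Campaign L)) is just the pooled rate for Campaign L: 38/180 = 0.211.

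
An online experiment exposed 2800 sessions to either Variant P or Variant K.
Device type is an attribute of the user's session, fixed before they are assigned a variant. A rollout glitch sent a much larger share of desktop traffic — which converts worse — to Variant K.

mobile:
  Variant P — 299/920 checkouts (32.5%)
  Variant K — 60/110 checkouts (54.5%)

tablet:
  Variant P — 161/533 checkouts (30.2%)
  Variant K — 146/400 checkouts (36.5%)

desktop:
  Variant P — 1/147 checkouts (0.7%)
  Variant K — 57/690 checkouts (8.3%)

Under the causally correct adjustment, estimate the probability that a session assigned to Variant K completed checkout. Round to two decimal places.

Device type is set before the variant has any effect — it is not caused by the variant — and it independently drives the outcome. That makes it a confounder, so the causal comparison is within device type levels.
Standardising Variant K to the population device type mix: 0.368·60/110 + 0.333·146/400 + 0.299·57/690 = 0.347.

0.35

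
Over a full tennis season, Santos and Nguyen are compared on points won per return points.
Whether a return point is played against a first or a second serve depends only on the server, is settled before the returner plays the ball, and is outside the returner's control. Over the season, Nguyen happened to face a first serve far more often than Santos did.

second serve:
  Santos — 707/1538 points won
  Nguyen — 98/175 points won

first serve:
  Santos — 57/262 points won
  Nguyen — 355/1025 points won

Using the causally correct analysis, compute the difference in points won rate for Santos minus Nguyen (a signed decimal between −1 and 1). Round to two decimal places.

The imbalance in serve type arose from how return points were allocated, not from anything the player did; and serve type independently affects the outcome. The pooled gap is confounded — condition on serve type.
Adjusting over the population distribution of serve type: 0.571·(0.460−0.560) + 0.429·(0.218−0.346) = -0.113.

-0.11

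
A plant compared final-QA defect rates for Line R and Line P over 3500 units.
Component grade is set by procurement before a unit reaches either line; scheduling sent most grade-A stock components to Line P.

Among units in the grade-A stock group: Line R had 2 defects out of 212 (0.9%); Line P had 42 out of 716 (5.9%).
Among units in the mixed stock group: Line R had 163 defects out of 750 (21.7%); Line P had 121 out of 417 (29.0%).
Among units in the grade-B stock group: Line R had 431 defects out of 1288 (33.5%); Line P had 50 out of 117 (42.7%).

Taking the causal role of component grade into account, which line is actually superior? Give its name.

Line R

Within every component grade level Line R has the lower rate, yet pooled Line P does — Simpson's reversal.
Nothing the line does changes component grade; the imbalance is an allocation artefact. With component grade also predicting the outcome, the pooled figure is confounded, and the within-stratum comparison is the causal one.
Within each level — grade-A stock: 0.9% vs 5.9%; mixed stock: 21.7% vs 29.0%; grade-B stock: 33.5% vs 42.7% — Line R is lower every time.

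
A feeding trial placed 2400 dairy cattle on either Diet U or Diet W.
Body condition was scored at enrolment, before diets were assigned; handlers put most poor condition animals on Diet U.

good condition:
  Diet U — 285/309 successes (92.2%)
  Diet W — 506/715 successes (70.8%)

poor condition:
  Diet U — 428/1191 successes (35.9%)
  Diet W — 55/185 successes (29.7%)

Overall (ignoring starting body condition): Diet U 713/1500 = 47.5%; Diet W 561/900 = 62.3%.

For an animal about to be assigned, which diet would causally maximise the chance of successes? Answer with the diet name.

Within every starting body condition level Diet U has the higher rate, yet pooled Diet W does — Simpson's reversal.
Since starting body condition is a pre-existing factor (not a product of the diet) and it affects the outcome on its own, it is a confounder. The stratified rates, not the pooled rate, identify the causal effect.
Within each level — good condition: 92.2% vs 70.8%; poor condition: 35.9% vs 29.7% — Diet U is higher every time.

Diet U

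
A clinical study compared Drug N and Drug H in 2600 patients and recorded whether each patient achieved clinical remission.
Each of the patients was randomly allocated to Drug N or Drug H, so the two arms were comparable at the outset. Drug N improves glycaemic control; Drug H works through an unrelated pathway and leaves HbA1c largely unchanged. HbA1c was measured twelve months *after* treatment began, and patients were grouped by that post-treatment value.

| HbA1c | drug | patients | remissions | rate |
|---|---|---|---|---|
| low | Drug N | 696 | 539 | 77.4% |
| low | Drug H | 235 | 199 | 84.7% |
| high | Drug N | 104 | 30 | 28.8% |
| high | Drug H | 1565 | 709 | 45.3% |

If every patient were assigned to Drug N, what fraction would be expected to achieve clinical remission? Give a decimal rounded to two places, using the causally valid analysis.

0.71

HbA1c is recorded after the drug and is itself shifted by it — it sits on the causal path from drug to outcome. Conditioning on a mediator would strip out part of the effect we want; the pooled comparison gives the total causal effect.
So P(outcome | do(Drug N)) is just the pooled rate for Drug N: 569/800 = 0.711.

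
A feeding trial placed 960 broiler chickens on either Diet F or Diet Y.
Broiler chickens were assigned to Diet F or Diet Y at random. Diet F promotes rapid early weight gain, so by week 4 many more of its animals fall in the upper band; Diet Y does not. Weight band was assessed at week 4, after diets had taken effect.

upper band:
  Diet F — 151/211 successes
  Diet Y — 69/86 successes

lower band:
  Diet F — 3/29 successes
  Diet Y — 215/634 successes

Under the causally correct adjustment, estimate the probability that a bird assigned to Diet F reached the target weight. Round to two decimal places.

0.64

Within every week-4 weight band level Diet Y has the higher rate, yet pooled Diet F does — Simpson's reversal.
Stratifying would compare diets among broiler chickens the diets themselves sorted into week-4 weight band groups — a form of selection on an intermediate. The unconditioned pooled rates give the total causal effect.
So P(outcome | do(Diet F)) is just the pooled rate for Diet F: 154/240 = 0.642.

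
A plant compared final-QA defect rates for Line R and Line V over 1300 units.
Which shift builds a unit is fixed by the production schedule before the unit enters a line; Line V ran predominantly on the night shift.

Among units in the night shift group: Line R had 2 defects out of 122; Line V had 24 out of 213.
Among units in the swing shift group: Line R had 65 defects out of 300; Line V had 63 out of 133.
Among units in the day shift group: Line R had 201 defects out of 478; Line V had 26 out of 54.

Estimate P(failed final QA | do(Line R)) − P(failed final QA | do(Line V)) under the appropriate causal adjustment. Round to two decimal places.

-0.14

The shift-specific comparison favours Line R throughout, but the pooled figures favour Line V. The question is whether to condition on shift.
Shift satisfies the back-door criterion: it is not a descendant of the line, and it blocks the spurious path from line to outcome. Adjusting for it (i.e., using the within-shift rates) gives the causal effect.
Adjusting over the population distribution of shift: 0.258·(0.016−0.113) + 0.333·(0.217−0.474) + 0.409·(0.421−0.481) = -0.135.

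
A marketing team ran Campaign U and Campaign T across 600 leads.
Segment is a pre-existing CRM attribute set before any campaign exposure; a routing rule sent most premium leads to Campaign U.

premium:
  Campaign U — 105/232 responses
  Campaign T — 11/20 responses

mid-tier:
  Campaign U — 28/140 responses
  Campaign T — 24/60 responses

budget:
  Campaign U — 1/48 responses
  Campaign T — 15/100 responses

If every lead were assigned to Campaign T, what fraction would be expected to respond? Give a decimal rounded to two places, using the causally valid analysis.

0.40

The imbalance in customer segment arose from how leads were allocated, not from anything the campaign did; and customer segment independently affects the outcome. The pooled gap is confounded — condition on customer segment.
Standardising Campaign T to the population customer segment mix: 0.420·11/20 + 0.333·24/60 + 0.247·15/100 = 0.401.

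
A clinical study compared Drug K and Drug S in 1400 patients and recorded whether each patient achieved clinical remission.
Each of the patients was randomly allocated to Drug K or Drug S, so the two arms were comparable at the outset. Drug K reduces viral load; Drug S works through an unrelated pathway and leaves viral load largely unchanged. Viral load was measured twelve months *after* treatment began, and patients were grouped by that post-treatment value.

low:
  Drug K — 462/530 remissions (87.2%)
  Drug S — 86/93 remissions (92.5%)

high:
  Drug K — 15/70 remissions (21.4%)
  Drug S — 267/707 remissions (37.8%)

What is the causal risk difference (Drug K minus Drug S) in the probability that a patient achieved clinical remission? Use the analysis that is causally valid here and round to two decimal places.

Viral load here is a post-treatment variable shaped by the drug; conditioning on it would introduce bias rather than remove it. The overall comparison is the causal one.
The causal difference is the pooled difference: 0.795 − 0.441 = +0.354.

+0.35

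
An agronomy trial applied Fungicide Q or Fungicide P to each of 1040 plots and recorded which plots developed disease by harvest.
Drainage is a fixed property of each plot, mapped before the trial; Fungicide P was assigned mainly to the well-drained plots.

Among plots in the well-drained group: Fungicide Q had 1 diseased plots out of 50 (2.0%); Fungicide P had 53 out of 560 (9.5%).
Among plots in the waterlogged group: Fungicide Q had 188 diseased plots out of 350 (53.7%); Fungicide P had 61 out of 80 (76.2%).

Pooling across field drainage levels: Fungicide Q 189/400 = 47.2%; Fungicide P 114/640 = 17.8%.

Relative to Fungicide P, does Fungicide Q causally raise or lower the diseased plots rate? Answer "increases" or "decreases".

decreases

Field drainage differs across fungicides for reasons unrelated to any effect of the fungicide itself, and it separately predicts the outcome — a classic confounder. We must compare within field drainage levels.
Within each level — well-drained: 2.0% vs 9.5%; waterlogged: 53.7% vs 76.2% — Fungicide Q is lower every time.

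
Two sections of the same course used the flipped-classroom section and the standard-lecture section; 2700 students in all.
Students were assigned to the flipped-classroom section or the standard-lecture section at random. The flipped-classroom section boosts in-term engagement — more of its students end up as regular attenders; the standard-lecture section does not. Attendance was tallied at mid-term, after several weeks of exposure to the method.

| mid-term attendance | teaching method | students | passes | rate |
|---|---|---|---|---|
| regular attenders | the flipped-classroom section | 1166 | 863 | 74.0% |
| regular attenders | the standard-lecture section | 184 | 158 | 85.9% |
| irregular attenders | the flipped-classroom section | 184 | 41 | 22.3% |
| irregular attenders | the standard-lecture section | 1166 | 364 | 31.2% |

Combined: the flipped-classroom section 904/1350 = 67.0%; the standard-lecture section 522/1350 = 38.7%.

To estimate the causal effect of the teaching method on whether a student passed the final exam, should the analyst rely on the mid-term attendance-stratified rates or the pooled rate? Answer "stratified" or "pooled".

The mid-term attendance-specific comparison favours the standard-lecture section throughout, but the pooled figures favour the flipped-classroom section. The question is whether to condition on mid-term attendance.
Because the teaching method influences mid-term attendance, mid-term attendance is a post-treatment mediator, not a confounder. Stratifying on it would bias the estimate; the causal effect is the crude pooled difference.
Pooled: the flipped-classroom section 67.0% vs the standard-lecture section 38.7%; the flipped-classroom section is higher overall.

pooled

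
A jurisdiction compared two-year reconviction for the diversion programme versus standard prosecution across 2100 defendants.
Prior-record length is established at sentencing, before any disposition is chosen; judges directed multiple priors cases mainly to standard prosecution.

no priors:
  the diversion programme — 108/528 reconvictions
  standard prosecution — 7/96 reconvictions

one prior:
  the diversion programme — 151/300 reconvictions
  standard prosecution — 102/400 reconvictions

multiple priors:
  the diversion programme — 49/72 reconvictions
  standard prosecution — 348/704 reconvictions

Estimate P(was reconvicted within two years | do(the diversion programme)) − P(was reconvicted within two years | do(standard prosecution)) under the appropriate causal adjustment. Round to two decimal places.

+0.19

Nothing the disposition does changes prior-record length; the imbalance is an allocation artefact. With prior-record length also predicting the outcome, the pooled figure is confounded, and the within-stratum comparison is the causal one.
Adjusting over the population distribution of prior-record length: 0.297·(0.205−0.073) + 0.333·(0.503−0.255) + 0.370·(0.681−0.494) = +0.191.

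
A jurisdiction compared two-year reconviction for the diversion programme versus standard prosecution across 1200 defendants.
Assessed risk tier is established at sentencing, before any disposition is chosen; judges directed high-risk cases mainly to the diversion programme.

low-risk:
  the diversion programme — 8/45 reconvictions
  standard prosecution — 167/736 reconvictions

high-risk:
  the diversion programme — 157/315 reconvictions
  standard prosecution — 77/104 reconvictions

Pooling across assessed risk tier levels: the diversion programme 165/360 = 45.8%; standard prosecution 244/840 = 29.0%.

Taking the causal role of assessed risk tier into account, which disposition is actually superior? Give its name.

the diversion programme

Nothing the disposition does changes assessed risk tier; the imbalance is an allocation artefact. With assessed risk tier also predicting the outcome, the pooled figure is confounded, and the within-stratum comparison is the causal one.
Within each level — low-risk: 17.8% vs 22.7%; high-risk: 49.8% vs 74.0% — the diversion programme is lower every time.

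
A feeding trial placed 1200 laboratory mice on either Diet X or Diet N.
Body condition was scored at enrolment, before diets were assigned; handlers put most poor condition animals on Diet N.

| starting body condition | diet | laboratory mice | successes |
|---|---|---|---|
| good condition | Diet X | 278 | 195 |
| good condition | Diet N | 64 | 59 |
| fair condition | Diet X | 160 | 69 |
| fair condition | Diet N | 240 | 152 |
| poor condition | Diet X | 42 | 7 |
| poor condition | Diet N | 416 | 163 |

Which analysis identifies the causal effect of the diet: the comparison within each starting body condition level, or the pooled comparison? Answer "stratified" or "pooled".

stratified

Starting body condition satisfies the back-door criterion: it is not a descendant of the diet, and it blocks the spurious path from diet to outcome. Adjusting for it (i.e., using the within-starting body condition rates) gives the causal effect.
Within each level — good condition: 70.1% vs 92.2%; fair condition: 43.1% vs 63.3%; poor condition: 16.7% vs 39.2% — Diet N is higher every time.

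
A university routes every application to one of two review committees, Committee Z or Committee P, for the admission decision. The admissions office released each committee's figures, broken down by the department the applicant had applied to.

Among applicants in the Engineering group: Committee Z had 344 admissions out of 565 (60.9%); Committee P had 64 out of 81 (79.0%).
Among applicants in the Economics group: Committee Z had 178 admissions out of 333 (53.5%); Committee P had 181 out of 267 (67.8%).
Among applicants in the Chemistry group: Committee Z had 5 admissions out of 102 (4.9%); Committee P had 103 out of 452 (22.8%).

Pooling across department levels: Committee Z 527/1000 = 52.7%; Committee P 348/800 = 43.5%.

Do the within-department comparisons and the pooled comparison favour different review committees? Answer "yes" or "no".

yes

Within each department level (Engineering 60.9% vs 79.0%; Economics 53.5% vs 67.8%; Chemistry 4.9% vs 22.8%), Committee P has the higher rate every time. Pooled: 52.7% vs 43.5% — Committee Z has the higher rate overall. The two comparisons disagree.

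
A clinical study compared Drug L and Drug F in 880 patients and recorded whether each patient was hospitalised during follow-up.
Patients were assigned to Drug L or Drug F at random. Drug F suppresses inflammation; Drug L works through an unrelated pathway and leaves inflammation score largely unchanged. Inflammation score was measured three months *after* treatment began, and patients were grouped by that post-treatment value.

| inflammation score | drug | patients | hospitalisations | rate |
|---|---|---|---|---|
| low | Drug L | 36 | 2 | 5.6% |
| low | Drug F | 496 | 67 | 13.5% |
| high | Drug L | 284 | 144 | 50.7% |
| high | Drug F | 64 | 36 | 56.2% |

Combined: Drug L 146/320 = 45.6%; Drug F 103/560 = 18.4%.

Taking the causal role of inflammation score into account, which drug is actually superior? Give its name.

Drug F

Inflammation score here is a post-treatment variable shaped by the drug; conditioning on it would introduce bias rather than remove it. The overall comparison is the causal one.
Pooled: Drug L 45.6% vs Drug F 18.4%; Drug F is lower overall.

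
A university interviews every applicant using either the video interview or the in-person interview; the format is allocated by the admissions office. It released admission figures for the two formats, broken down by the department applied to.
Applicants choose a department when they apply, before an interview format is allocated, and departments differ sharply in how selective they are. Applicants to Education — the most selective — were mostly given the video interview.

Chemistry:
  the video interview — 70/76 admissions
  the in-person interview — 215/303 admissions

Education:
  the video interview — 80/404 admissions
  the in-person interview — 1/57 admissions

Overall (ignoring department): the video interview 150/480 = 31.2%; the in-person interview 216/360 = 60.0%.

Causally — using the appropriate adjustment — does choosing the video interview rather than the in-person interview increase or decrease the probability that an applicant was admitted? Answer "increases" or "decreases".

The department-specific comparison favours the video interview throughout, but the pooled figures favour the in-person interview. The question is whether to condition on department.
Department is set before the interview format has any effect — it is not caused by the interview format — and it independently drives the outcome. That makes it a confounder, so the causal comparison is within department levels.
Within each level — Chemistry: 92.1% vs 71.0%; Education: 19.8% vs 1.8% — the video interview is higher every time.

increases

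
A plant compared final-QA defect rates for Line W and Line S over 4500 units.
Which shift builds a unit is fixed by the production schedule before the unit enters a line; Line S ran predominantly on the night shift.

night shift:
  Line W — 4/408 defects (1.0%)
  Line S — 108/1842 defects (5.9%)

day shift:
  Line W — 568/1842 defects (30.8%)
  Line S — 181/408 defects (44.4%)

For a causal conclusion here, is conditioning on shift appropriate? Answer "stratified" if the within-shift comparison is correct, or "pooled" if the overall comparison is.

Nothing the line does changes shift; the imbalance is an allocation artefact. With shift also predicting the outcome, the pooled figure is confounded, and the within-stratum comparison is the causal one.
Within each level — night shift: 1.0% vs 5.9%; day shift: 30.8% vs 44.4% — Line W is lower every time.

stratified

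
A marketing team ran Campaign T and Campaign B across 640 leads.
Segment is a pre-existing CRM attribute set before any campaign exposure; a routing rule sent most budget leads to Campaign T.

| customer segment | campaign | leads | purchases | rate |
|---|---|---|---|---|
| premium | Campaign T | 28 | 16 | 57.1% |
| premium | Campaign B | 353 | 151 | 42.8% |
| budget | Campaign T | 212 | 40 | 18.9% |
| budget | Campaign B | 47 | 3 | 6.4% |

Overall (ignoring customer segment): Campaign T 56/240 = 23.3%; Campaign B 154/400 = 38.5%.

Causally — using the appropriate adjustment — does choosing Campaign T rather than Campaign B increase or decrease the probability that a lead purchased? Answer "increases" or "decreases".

The imbalance in customer segment arose from how leads were allocated, not from anything the campaign did; and customer segment independently affects the outcome. The pooled gap is confounded — condition on customer segment.
Within each level — premium: 57.1% vs 42.8%; budget: 18.9% vs 6.4% — Campaign T is higher every time.

increases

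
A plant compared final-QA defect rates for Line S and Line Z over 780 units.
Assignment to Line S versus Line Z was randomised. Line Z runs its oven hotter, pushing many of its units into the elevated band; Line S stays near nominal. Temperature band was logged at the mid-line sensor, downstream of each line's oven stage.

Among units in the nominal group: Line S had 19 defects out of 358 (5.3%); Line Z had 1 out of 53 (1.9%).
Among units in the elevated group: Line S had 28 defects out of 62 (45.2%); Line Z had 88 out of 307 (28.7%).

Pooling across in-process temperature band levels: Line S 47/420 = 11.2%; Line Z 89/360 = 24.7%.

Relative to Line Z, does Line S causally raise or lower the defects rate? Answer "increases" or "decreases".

decreases

In-process temperature band here is a post-treatment variable shaped by the line; conditioning on it would introduce bias rather than remove it. The overall comparison is the causal one.
Pooled: Line S 11.2% vs Line Z 24.7%; Line S is lower overall.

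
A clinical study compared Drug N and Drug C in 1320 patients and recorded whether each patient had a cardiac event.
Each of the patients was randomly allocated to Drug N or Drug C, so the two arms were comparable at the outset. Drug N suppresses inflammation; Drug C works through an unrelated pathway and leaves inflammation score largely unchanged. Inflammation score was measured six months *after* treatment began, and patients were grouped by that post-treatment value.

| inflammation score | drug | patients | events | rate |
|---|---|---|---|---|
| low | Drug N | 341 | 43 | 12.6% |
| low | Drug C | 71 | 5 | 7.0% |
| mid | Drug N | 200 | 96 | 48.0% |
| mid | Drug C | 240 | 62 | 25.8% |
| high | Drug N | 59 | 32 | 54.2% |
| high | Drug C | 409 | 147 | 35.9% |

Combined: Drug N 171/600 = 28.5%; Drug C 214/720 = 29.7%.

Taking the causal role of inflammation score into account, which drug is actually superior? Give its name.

Drug N

The inflammation score-specific comparison favours Drug C throughout, but the pooled figures favour Drug N. The question is whether to condition on inflammation score.
The distribution of inflammation score is itself part of what the drug does — it is an intermediate outcome. Holding it fixed would remove that part of the effect; the total effect is the pooled difference.
Pooled: Drug N 28.5% vs Drug C 29.7%; Drug N is lower overall.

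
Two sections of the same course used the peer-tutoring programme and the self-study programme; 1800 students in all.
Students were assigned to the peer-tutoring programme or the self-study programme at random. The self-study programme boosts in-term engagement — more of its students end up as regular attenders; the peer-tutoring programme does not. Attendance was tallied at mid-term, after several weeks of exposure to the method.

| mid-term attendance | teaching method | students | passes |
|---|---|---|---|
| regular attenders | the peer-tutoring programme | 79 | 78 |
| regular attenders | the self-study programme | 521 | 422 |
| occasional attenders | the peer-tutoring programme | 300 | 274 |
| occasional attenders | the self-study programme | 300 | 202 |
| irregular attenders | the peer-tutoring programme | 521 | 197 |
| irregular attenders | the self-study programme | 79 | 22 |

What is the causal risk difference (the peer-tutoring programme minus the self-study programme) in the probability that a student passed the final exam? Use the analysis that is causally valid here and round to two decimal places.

Stratifying would compare teaching methods among students the teaching methods themselves sorted into mid-term attendance groups — a form of selection on an intermediate. The unconditioned pooled rates give the total causal effect.
The causal difference is the pooled difference: 0.610 − 0.718 = -0.108.

-0.11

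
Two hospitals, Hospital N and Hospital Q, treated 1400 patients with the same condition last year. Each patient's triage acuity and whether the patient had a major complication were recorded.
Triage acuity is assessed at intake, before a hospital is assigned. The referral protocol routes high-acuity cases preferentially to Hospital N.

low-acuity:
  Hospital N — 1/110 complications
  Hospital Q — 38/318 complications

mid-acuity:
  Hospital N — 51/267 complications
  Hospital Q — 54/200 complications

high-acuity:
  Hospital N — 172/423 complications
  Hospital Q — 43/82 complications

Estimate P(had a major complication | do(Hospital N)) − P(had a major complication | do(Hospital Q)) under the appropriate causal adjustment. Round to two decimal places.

-0.10

The triage acuity-specific comparison favours Hospital N throughout, but the pooled figures favour Hospital Q. The question is whether to condition on triage acuity.
Triage acuity is set before the hospital has any effect — it is not caused by the hospital — and it independently drives the outcome. That makes it a confounder, so the causal comparison is within triage acuity levels.
Adjusting over the population distribution of triage acuity: 0.306·(0.009−0.119) + 0.334·(0.191−0.270) + 0.361·(0.407−0.524) = -0.103.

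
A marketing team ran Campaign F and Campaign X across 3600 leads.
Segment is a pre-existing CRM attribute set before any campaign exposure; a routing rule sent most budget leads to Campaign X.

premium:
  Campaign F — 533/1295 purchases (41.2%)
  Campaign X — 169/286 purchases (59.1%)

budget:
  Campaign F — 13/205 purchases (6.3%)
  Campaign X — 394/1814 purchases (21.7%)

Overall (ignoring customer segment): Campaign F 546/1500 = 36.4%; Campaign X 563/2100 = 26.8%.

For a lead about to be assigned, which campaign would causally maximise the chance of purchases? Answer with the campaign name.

The stratified and pooled comparisons disagree (Campaign X wins within each customer segment; Campaign F wins overall), so the answer turns on the causal role of customer segment.
Customer segment differs across campaigns for reasons unrelated to any effect of the campaign itself, and it separately predicts the outcome — a classic confounder. We must compare within customer segment levels.
Within each level — premium: 41.2% vs 59.1%; budget: 6.3% vs 21.7% — Campaign X is higher every time.

Campaign X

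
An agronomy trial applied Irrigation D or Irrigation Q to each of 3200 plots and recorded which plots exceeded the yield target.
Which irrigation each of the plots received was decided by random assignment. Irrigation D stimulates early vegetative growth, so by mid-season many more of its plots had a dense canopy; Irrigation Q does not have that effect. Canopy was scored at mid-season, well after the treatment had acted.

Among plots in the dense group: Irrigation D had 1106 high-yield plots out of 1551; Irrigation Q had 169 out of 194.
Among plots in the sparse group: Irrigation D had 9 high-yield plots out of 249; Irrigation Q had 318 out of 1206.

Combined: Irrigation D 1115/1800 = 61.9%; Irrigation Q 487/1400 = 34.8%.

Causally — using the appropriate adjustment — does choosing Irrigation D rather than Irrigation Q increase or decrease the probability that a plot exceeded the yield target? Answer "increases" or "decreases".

increases

Mid-season canopy lies on the pathway irrigation → mid-season canopy → outcome, so adjusting for it blocks the indirect effect. For the total causal effect of irrigation, use the unadjusted pooled rates.
Pooled: Irrigation D 61.9% vs Irrigation Q 34.8%; Irrigation D is higher overall.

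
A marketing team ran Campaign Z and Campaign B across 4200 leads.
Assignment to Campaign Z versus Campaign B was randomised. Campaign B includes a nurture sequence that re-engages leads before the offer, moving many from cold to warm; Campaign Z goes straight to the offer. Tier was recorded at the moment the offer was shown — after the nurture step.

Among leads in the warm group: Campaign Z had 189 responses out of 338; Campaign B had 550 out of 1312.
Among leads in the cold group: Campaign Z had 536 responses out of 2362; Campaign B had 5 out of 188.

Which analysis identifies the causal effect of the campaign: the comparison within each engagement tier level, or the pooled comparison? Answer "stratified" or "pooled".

Because the campaign influences engagement tier, engagement tier is a post-treatment mediator, not a confounder. Stratifying on it would bias the estimate; the causal effect is the crude pooled difference.
Pooled: Campaign Z 26.9% vs Campaign B 37.0%; Campaign B is higher overall.

pooled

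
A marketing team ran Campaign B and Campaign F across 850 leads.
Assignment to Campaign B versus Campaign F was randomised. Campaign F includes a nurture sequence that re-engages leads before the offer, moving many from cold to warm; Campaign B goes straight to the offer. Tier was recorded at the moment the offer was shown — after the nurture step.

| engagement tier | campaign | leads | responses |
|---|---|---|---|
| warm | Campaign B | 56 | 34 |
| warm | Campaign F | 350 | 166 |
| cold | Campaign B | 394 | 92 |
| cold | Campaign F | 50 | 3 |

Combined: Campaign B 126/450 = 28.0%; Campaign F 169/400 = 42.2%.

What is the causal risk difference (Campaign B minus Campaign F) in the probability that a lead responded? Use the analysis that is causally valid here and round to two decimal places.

Campaign B is higher inside every engagement tier stratum but Campaign F is higher in aggregate. Whether to stratify depends on how engagement tier relates to the campaign.
Engagement tier lies on the pathway campaign → engagement tier → outcome, so adjusting for it blocks the indirect effect. For the total causal effect of campaign, use the unadjusted pooled rates.
The causal difference is the pooled difference: 0.280 − 0.422 = -0.142.

-0.14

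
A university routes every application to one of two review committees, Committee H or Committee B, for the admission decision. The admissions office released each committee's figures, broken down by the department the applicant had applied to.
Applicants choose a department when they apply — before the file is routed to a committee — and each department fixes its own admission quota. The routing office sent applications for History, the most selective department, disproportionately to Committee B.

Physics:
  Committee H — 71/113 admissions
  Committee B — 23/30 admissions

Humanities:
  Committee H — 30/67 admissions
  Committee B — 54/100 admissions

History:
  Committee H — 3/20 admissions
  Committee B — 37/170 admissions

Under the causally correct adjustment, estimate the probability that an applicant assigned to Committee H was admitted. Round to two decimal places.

0.39

Within every department level Committee B has the higher rate, yet pooled Committee H does — Simpson's reversal.
Department satisfies the back-door criterion: it is not a descendant of the review committee, and it blocks the spurious path from review committee to outcome. Adjusting for it (i.e., using the within-department rates) gives the causal effect.
Standardising Committee H to the population department mix: 0.286·71/113 + 0.334·30/67 + 0.380·3/20 = 0.386.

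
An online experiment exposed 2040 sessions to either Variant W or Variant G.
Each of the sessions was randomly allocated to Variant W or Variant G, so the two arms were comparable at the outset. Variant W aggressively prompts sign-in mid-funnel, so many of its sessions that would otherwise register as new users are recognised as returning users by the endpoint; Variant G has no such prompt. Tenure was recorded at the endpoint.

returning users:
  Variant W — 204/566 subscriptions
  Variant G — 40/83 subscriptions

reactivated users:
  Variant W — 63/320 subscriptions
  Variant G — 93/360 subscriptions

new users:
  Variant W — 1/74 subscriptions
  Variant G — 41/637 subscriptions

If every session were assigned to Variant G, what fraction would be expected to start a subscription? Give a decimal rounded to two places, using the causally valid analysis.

0.16

The stratified and pooled comparisons disagree (Variant G wins within each user tenure; Variant W wins overall), so the answer turns on the causal role of user tenure.
User tenure is recorded after the variant and is itself shifted by it — it sits on the causal path from variant to outcome. Conditioning on a mediator would strip out part of the effect we want; the pooled comparison gives the total causal effect.
So P(outcome | do(Variant G)) is just the pooled rate for Variant G: 174/1080 = 0.161.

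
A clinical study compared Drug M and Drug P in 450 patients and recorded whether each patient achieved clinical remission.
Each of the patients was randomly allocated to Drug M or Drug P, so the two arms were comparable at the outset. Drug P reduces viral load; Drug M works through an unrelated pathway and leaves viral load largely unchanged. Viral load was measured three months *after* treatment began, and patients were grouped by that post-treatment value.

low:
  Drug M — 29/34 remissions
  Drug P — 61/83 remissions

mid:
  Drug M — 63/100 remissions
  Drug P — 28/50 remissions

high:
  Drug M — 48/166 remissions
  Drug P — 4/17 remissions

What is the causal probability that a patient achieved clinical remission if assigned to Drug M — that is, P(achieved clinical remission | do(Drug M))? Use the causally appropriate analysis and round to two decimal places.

0.47

Because the drug influences viral load, viral load is a post-treatment mediator, not a confounder. Stratifying on it would bias the estimate; the causal effect is the crude pooled difference.
So P(outcome | do(Drug M)) is just the pooled rate for Drug M: 140/300 = 0.467.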